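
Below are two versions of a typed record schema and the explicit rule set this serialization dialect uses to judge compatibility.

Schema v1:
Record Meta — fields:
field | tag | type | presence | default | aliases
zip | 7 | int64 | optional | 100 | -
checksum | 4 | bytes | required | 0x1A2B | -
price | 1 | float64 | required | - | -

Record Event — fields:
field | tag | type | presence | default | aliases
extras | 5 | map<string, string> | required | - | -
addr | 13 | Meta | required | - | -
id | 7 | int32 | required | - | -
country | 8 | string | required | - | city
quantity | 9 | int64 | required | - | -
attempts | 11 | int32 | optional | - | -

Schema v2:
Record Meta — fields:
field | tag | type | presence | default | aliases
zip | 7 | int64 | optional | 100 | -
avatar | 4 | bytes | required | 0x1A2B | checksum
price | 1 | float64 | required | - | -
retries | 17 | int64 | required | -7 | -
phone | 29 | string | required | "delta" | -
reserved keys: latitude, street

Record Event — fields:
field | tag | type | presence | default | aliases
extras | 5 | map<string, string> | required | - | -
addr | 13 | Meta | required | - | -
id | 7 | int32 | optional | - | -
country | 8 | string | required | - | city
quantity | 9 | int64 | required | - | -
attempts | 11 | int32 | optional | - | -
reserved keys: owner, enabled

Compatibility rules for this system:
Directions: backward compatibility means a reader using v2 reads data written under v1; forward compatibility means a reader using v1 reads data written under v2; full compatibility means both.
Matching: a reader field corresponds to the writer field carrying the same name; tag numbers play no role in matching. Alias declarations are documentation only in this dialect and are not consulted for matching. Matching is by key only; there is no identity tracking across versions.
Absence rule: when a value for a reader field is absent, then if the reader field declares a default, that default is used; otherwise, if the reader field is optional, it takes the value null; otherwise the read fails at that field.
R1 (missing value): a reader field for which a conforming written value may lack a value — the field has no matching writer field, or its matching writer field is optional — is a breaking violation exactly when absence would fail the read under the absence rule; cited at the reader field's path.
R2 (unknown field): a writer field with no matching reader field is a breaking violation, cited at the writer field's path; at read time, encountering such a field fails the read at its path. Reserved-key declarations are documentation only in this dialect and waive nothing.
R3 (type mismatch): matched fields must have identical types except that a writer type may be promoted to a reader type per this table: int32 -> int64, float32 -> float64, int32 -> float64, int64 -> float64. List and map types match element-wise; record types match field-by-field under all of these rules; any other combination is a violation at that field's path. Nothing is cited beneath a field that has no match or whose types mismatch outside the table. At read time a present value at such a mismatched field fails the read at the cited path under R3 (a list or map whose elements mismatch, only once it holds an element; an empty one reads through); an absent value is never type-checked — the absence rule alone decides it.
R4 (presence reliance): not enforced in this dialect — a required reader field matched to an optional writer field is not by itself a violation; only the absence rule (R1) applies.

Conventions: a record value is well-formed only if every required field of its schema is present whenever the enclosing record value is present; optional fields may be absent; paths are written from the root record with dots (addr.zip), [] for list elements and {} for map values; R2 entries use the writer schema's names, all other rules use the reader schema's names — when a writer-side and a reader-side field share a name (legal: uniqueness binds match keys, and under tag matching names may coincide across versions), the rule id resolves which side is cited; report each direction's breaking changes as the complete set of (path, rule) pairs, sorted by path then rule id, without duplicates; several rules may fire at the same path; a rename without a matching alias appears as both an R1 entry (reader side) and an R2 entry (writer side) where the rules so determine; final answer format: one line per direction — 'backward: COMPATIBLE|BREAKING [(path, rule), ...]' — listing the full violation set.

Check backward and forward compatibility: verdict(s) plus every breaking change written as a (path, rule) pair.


backward: BREAKING [(addr.checksum, R2)]; forward: BREAKING [(addr.avatar, R2), (addr.phone, R2), (addr.retries, R2), (id, R1)]

each type pair in Event: writer, then reader
backward for Event (reader v2, writer v1):
  extras: paired with writer extras (map<string, string> -> map<string, string>; writer required)
  addr: paired with writer addr (Meta -> Meta; writer required)
  id: paired with writer id (int32 -> int32; writer required)
  country: paired with writer country (string -> string; writer required)
  quantity: paired with writer quantity (int64 -> int64; writer required)
  attempts: paired with writer attempts (int32 -> int32; writer optional)
  addr.zip: paired with writer addr.zip (int64 -> int64; writer optional)
  no writer field matches reader addr.avatar
  addr.price: paired with writer addr.price (float64 -> float64; writer required)
  no writer field matches reader addr.retries
  no writer field matches reader addr.phone
  addr.checksum (writer side), unknown to reader
  violation R2 at addr.checksum
  backward on Event therefore BREAKING (1)
forward for Event (reader v1, writer v2):
  extras: paired with writer extras (map<string, string> -> map<string, string>; writer required)
  addr: paired with writer addr (Meta -> Meta; writer required)
  id: paired with writer id (int32 -> int32; writer optional)
  country: paired with writer country (string -> string; writer required)
  quantity: paired with writer quantity (int64 -> int64; writer required)
  attempts: paired with writer attempts (int32 -> int32; writer optional)
  addr.zip: paired with writer addr.zip (int64 -> int64; writer optional)
  no writer field matches reader addr.checksum
  addr.price: paired with writer addr.price (float64 -> float64; writer required)
  addr.avatar (writer side), unknown to reader
  addr.retries (writer side), unknown to reader
  addr.phone (writer side), unknown to reader
  violation R2 at addr.avatar
  violation R2 at addr.phone
  violation R2 at addr.retries
  violation R1 at id
  forward on Event therefore BREAKING (4)


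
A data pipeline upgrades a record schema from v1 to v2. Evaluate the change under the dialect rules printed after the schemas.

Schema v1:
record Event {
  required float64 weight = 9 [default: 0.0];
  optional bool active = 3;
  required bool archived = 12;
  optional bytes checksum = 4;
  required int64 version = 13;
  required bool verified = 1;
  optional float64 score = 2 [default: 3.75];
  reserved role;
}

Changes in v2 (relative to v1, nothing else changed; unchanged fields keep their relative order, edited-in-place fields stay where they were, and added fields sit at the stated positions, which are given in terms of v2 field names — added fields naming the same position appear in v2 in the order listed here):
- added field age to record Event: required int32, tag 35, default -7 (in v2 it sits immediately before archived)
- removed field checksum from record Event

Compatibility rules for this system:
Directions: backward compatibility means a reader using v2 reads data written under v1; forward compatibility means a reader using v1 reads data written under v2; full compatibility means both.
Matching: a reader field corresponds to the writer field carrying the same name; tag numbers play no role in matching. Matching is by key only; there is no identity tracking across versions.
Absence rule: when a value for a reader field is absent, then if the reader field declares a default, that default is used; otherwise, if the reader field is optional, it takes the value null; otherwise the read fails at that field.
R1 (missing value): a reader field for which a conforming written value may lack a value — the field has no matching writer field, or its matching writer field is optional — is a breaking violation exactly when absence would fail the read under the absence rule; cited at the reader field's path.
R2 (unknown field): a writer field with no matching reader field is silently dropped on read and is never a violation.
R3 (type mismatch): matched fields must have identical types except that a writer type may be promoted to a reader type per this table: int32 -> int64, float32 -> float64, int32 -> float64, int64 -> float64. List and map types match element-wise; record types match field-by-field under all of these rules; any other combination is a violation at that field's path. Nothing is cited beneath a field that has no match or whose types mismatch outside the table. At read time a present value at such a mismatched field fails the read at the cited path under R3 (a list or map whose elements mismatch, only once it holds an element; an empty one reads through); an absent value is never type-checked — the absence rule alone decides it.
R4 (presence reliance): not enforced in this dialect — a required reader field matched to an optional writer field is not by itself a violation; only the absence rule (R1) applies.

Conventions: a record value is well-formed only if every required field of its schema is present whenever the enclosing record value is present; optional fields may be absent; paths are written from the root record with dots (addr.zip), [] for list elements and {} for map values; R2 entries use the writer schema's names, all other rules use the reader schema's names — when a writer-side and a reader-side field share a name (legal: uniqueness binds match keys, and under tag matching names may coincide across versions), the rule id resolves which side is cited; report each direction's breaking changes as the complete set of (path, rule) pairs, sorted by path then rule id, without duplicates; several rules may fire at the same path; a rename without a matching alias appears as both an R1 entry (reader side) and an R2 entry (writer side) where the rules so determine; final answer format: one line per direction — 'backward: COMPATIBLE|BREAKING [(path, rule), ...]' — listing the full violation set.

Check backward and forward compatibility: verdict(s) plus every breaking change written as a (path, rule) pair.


backward: COMPATIBLE []; forward: COMPATIBLE []

each type pair in Event: writer, then reader
backward on Event — v2 reading data written by v1:
  float64 -> float64, writer required: weight aligns to weight
  bool -> bool, writer optional: active aligns to active
  age: no writer match
  bool -> bool, writer required: archived aligns to archived
  int64 -> int64, writer required: version aligns to version
  bool -> bool, writer required: verified aligns to verified
  float64 -> float64, writer optional: score aligns to score
  writer checksum: unknown to reader
  => backward: COMPATIBLE
forward on Event — v1 reading data written by v2:
  float64 -> float64, writer required: weight aligns to weight
  bool -> bool, writer optional: active aligns to active
  bool -> bool, writer required: archived aligns to archived
  checksum: no writer match
  int64 -> int64, writer required: version aligns to version
  bool -> bool, writer required: verified aligns to verified
  float64 -> float64, writer optional: score aligns to score
  writer age: unknown to reader
  => forward: COMPATIBLE


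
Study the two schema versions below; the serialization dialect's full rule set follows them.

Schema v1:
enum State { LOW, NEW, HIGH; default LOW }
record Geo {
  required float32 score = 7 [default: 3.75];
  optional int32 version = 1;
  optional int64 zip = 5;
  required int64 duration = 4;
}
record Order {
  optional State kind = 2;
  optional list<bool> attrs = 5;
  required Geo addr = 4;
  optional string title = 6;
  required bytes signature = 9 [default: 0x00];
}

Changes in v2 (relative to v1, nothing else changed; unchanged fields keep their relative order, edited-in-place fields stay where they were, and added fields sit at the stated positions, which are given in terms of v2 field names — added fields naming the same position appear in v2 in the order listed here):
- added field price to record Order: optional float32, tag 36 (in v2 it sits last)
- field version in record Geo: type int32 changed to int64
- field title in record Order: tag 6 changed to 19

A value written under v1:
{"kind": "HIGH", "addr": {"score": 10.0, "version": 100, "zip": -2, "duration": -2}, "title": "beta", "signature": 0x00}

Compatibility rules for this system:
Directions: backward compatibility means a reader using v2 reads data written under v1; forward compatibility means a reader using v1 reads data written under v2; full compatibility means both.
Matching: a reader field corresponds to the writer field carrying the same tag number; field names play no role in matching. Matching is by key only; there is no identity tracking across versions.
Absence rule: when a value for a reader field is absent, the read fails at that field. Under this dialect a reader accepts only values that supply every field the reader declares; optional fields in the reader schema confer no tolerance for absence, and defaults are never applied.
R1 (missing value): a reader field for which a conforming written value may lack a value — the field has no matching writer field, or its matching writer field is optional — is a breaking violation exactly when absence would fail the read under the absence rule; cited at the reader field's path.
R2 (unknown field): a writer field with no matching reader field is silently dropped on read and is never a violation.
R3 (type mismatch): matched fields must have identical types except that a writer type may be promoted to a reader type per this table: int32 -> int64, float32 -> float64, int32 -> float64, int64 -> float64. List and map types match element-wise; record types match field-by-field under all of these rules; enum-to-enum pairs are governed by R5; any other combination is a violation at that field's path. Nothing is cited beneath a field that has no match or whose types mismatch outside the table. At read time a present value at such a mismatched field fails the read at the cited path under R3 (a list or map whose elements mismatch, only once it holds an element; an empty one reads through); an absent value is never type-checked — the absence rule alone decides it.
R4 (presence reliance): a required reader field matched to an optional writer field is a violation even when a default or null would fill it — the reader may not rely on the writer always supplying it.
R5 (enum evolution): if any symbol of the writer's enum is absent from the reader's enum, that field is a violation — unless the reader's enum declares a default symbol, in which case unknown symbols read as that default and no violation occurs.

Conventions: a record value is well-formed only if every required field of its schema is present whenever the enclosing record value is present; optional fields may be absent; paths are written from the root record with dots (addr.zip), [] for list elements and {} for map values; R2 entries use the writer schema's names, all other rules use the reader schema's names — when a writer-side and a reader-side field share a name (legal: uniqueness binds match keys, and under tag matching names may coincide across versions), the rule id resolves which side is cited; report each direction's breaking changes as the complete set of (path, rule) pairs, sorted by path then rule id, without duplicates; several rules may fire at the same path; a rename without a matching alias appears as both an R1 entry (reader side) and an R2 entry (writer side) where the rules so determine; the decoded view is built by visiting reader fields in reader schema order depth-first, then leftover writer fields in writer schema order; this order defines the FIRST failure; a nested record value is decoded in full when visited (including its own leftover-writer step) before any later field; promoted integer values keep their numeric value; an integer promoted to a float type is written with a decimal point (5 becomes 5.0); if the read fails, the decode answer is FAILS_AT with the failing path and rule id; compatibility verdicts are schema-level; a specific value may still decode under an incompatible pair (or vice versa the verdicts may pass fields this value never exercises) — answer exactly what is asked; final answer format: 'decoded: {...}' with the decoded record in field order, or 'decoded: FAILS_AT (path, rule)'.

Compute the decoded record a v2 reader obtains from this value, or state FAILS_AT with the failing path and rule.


the writer's type comes first in each Order pair
decoding the Order value with the v2 reader:
  kind := "HIGH"
  read fails at attrs under R1 (no fill)
  => FAILS_AT (attrs, R1)
ruling out the remaining Order differences:
  added field price to record Order: optional float32, tag 36 (in v2 it sits last) -> changes Order's schema-level verdicts only — the decode of this value is the same
  field version in record Geo: type int32 changed to int64 -> changes Order's schema-level verdicts only — the decode of this value is the same
  field title in record Order: tag 6 changed to 19 -> inert under this dialect — no rule fires on Order and the result does not move

decoded: FAILS_AT (attrs, R1)


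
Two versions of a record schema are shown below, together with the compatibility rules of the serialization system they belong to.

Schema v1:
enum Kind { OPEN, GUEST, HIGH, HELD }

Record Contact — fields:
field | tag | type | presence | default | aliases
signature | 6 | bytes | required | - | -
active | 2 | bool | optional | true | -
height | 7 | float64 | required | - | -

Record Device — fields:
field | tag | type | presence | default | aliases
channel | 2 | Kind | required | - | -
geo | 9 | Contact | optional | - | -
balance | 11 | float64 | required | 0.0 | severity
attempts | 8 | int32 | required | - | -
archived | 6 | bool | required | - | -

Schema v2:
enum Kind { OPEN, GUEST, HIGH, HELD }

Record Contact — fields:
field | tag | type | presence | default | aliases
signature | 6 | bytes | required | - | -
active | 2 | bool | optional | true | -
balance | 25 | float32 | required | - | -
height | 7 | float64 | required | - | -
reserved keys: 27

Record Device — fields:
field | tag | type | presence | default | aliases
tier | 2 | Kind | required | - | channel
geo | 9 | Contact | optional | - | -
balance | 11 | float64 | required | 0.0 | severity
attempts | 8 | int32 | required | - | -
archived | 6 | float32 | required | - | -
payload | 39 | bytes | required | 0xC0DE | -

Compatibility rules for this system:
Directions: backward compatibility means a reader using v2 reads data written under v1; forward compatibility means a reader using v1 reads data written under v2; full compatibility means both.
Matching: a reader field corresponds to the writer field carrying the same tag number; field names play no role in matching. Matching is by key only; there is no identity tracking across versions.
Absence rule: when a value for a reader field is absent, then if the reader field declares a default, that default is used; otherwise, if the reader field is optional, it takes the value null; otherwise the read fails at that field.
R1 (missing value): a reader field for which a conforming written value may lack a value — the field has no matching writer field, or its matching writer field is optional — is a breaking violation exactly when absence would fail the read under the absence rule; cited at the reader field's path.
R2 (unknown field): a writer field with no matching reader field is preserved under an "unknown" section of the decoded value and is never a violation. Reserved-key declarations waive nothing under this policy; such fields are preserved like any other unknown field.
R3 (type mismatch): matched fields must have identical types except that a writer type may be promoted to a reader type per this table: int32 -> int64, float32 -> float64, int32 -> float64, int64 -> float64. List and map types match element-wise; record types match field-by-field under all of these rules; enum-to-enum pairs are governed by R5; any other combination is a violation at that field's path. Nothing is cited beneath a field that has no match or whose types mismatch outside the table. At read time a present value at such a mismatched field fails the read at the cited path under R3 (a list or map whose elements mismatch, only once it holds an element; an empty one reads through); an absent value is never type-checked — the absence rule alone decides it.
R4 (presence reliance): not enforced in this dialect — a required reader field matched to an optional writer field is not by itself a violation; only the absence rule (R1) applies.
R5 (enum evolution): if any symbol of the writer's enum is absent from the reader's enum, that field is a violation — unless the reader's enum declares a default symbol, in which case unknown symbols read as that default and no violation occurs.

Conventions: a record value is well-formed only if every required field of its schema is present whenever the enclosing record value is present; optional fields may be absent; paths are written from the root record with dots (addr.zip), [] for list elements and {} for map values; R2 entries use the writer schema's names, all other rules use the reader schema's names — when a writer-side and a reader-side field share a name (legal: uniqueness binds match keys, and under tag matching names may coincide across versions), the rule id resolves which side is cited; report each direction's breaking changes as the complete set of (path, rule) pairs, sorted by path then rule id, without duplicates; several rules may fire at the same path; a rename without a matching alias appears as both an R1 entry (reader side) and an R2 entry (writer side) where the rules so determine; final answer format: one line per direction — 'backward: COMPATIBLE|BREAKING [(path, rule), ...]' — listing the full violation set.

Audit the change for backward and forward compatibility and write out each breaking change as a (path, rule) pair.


backward: BREAKING [(archived, R3), (geo.balance, R1)]; forward: BREAKING [(archived, R3)]

each type pair in Device: writer, then reader
checking backward for Device: reader v2 against writer v1:
  tier: Kind -> Kind, writer required; from channel
  geo: Contact -> Contact, writer optional; from geo
  balance: float64 -> float64, writer required; from balance
  attempts: int32 -> int32, writer required; from attempts
  archived: bool -> float32, writer required; from archived
  payload has no writer counterpart
  geo.signature: bytes -> bytes, writer required; from geo.signature
  geo.active: bool -> bool, writer optional; from geo.active
  geo.balance has no writer counterpart
  geo.height: float64 -> float64, writer required; from geo.height
  R3 fires at archived
  R1 fires at geo.balance
  => 2 violation(s): backward is BREAKING for Device
checking forward for Device: reader v1 against writer v2:
  channel: Kind -> Kind, writer required; from tier
  geo: Contact -> Contact, writer optional; from geo
  balance: float64 -> float64, writer required; from balance
  attempts: int32 -> int32, writer required; from attempts
  archived: float32 -> bool, writer required; from archived
  writer payload: unknown to reader
  geo.signature: bytes -> bytes, writer required; from geo.signature
  geo.active: bool -> bool, writer optional; from geo.active
  geo.height: float64 -> float64, writer required; from geo.height
  writer geo.balance: unknown to reader
  R3 fires at archived
  => 1 violation(s): forward is BREAKING for Device


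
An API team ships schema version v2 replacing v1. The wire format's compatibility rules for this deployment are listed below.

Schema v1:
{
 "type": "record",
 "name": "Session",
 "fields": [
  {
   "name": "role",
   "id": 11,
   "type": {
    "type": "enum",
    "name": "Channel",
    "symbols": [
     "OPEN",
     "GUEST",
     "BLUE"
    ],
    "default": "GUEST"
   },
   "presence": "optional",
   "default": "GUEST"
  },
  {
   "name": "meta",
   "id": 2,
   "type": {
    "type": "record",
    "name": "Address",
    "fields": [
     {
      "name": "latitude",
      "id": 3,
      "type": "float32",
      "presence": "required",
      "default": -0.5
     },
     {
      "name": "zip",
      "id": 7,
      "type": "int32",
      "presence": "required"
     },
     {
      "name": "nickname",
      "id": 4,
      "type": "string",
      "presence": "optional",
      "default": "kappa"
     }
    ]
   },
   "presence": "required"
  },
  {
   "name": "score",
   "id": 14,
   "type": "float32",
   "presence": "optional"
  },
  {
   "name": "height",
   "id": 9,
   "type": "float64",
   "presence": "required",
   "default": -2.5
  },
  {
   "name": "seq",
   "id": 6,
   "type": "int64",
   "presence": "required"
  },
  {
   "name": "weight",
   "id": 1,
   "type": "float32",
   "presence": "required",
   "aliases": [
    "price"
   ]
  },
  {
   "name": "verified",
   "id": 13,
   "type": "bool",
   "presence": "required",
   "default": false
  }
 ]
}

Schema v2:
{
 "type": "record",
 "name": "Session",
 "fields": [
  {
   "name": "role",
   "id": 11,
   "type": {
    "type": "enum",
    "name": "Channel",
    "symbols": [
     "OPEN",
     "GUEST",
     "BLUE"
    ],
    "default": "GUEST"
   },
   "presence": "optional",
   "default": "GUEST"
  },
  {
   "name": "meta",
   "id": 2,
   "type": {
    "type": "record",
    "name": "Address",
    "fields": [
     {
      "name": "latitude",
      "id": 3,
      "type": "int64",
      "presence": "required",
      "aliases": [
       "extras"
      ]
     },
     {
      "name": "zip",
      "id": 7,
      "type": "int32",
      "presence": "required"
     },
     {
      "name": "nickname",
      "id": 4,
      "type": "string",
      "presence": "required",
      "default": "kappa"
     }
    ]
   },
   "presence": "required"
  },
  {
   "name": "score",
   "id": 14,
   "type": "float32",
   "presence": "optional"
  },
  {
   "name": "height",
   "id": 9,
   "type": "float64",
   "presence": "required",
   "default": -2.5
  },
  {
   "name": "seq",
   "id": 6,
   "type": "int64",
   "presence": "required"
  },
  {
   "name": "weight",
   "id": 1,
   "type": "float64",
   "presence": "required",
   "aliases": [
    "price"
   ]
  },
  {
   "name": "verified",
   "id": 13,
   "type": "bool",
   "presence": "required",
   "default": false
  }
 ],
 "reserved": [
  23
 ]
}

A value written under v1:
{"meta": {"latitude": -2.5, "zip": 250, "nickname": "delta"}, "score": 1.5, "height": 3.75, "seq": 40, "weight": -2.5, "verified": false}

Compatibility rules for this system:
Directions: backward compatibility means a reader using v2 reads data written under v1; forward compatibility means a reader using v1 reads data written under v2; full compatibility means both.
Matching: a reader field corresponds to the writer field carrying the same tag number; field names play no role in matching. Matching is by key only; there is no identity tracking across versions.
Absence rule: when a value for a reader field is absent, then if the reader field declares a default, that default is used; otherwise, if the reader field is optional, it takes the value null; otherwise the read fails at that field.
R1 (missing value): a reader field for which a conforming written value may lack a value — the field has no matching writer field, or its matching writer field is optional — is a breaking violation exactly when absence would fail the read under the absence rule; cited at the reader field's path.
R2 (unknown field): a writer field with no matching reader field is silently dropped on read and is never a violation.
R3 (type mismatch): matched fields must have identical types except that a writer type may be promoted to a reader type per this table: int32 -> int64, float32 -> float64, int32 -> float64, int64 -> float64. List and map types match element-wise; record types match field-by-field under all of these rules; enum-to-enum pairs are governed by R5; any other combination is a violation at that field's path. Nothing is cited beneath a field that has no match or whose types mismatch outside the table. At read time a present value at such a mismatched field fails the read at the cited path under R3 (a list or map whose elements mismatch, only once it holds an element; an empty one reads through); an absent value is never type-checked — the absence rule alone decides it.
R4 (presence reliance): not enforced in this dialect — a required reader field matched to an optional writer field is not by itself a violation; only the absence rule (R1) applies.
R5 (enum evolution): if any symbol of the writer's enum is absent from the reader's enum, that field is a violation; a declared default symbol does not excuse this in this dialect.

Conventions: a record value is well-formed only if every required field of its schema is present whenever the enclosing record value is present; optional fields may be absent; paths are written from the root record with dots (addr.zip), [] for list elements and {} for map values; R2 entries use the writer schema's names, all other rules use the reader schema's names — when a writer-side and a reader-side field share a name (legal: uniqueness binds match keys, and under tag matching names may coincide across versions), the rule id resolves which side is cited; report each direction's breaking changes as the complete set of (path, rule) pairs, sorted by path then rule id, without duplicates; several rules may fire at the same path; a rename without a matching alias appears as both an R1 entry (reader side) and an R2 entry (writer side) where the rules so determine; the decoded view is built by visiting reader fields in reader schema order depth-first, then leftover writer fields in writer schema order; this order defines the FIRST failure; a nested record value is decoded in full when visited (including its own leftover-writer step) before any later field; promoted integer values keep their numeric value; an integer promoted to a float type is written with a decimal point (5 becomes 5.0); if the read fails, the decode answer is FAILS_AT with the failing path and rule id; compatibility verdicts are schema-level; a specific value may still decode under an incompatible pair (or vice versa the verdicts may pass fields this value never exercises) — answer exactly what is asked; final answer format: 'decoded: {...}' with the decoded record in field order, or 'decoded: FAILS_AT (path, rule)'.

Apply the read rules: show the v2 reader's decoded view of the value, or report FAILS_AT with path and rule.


decoded: FAILS_AT (meta.latitude, R3)

in Session below, arrows point writer -> reader
decoding the Session value with the v2 reader:
  role := "GUEST" (missing; default applied)
  read fails at meta.latitude under R3
  => FAILS_AT (meta.latitude, R3)
ruling out the remaining Session differences:
  field nickname in record Address: optional changed to required -> no rule fires on it and the decoded Session view is identical with or without it
  field weight in record Session: type float32 changed to float64 -> matters for Session compatibility verdicts, not for this value's decode


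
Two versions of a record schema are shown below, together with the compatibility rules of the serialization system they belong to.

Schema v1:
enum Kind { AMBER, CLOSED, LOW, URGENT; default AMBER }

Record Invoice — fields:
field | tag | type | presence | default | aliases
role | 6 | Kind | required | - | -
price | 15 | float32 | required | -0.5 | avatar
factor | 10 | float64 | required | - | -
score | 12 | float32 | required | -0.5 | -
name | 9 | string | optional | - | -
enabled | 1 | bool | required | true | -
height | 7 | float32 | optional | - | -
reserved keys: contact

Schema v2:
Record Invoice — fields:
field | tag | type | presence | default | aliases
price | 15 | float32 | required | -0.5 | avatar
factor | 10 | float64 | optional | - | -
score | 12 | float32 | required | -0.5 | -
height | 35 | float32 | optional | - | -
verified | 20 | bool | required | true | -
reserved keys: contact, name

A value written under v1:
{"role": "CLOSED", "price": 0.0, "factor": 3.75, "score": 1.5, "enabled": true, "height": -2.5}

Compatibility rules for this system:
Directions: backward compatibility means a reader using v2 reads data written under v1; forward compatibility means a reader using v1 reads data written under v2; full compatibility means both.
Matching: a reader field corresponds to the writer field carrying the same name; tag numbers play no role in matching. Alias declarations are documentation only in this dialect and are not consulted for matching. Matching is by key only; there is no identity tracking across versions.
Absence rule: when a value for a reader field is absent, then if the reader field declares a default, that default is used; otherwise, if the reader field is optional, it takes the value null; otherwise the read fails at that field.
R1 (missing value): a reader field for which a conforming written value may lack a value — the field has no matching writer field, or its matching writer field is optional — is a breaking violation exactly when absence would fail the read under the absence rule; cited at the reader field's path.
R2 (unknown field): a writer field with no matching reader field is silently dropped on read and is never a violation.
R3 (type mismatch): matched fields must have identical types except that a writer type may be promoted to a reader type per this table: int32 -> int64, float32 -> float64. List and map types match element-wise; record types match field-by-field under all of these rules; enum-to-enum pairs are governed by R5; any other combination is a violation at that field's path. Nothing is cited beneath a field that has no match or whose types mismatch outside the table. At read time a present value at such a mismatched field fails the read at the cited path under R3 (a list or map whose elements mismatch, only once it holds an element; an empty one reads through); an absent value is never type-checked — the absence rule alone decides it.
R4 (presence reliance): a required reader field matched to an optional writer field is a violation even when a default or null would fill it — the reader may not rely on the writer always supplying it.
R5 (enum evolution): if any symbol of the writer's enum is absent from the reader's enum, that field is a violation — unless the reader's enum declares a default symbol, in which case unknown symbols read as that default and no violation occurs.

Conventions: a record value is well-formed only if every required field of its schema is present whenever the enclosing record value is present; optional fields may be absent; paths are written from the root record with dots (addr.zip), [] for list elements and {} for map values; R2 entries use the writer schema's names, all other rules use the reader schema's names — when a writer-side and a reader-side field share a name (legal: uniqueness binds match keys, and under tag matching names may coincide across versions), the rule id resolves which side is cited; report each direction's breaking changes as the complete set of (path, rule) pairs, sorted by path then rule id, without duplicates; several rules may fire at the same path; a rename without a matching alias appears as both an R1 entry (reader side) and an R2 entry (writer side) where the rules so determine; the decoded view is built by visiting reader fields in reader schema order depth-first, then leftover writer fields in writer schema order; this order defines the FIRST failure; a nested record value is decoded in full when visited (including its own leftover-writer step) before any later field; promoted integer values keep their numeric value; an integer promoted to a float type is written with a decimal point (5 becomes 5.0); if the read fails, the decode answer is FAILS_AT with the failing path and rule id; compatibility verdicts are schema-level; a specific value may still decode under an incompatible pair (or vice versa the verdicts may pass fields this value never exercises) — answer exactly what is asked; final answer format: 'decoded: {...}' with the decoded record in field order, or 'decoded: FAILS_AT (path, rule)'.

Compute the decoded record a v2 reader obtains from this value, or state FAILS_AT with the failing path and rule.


decoded: {"price": 0.0, "factor": 3.75, "score": 1.5, "height": -2.5, "verified": true}

the writer's type comes first in each Invoice pair
decode (reader v2):
  price := 0.0
  factor := 3.75
  score := 1.5
  height := -2.5
  verified := true (missing; default applied)
  writer role: no reader field; dropped
  writer enabled: no reader field; dropped
  => decoded: {"price": 0.0, "factor": 3.75, "score": 1.5, "height": -2.5, "verified": true}
diffs on Invoice not affecting the asked answer:
  field height in record Invoice: tag 7 changed to 35 -> fires no rule on Invoice under this dialect and leaves the result unchanged
  field factor in record Invoice: required changed to optional -> matters for Invoice compatibility verdicts, not for this value's decode


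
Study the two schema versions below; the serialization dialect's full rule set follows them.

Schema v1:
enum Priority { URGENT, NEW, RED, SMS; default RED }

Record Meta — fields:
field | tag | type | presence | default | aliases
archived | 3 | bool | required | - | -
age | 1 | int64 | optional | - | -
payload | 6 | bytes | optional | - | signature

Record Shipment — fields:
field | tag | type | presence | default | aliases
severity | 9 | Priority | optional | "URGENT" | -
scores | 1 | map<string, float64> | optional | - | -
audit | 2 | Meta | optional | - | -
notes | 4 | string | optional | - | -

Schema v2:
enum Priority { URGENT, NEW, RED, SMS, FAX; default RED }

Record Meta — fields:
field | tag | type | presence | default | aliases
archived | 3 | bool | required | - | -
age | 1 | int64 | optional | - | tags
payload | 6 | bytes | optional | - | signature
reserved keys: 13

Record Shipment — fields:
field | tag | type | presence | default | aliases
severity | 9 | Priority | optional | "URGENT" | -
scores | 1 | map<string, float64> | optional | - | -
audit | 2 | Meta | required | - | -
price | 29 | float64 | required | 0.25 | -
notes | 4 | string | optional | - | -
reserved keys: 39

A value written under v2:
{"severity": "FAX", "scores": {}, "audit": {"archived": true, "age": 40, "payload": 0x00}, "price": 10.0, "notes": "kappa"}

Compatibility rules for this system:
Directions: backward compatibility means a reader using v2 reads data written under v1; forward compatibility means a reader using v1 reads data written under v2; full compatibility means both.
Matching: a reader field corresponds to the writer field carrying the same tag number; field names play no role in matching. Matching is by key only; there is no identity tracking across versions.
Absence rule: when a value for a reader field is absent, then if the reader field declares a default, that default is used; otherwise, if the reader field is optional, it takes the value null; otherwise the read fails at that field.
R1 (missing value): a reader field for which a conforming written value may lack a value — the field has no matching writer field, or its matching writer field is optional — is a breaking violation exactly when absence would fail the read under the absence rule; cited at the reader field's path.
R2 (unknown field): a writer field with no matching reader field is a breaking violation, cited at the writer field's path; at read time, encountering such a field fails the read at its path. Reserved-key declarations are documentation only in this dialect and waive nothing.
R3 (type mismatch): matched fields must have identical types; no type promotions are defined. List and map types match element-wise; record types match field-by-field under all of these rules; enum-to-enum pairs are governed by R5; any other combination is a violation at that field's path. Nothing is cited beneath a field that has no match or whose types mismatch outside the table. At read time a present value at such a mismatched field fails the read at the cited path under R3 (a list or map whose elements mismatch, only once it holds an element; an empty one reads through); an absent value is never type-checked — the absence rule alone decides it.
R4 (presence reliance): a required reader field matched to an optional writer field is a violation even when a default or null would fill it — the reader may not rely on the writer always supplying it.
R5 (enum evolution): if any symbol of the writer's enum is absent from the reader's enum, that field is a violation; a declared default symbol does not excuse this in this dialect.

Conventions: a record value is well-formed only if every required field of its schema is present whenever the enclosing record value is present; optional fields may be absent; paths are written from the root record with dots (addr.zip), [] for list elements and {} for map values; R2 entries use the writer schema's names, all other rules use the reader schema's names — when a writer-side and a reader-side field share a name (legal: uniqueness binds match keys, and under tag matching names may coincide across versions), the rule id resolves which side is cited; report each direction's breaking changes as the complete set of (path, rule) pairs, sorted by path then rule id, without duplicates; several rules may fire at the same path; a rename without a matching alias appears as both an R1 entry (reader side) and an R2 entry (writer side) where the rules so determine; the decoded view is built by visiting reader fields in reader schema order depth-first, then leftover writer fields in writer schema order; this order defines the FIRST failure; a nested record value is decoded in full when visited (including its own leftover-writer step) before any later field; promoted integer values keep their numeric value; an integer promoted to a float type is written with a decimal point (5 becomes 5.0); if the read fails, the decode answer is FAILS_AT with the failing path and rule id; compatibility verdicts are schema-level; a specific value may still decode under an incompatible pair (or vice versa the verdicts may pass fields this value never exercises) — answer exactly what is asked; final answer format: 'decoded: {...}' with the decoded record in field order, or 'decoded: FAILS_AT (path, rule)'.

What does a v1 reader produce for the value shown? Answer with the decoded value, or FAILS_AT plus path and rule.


decoded: FAILS_AT (severity, R5)

each type pair in Shipment: writer, then reader
migrating the Shipment value to v1:
  read fails at severity under R5
  => FAILS_AT (severity, R5)
diffs on Shipment not affecting the asked answer:
  field audit in record Shipment: optional changed to required -> a verdict-level change on Shipment — the shown value reads the same
  added field price to record Shipment: required float64, tag 29, default 0.25 (in v2 it sits immediately before notes) -> a verdict-level change on Shipment — the shown value reads the same
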